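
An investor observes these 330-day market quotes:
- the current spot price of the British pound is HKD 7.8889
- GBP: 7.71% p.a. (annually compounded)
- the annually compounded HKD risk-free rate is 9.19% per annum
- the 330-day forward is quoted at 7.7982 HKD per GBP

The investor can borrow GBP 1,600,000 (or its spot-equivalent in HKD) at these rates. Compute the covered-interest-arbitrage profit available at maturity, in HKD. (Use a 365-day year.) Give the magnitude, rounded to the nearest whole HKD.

T = 330/365 years.
Route A — deposit GBP, sell forward: 1,600,000 × 1.0694561501 × 7.7982 = HKD 13,343,732.72.
Route B — convert at spot, deposit HKD: 1,600,000 × 7.8889 × 1.0827333034 = HKD 13,666,519.61.
The quoted forward undervalues GBP, so borrow GBP, convert to HKD at spot, deposit the HKD at 9.19%, and buy GBP forward at 7.7982 to cover the loan.
The gap between the two covered legs is HKD 322,787.

HKD 322,787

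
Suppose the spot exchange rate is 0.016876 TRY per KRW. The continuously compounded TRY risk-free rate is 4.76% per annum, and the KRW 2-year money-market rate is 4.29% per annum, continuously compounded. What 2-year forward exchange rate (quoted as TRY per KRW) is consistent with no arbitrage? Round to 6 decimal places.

T = 2 years.
TRY growth factor: e^(0.0476×2) = 1.0998788.
KRW growth factor: e^(0.0429×2) = 1.0895884.
Forward (TRY per KRW) = 0.016876 × 1.0998788 / 1.0895884 = 0.01703538.

0.017035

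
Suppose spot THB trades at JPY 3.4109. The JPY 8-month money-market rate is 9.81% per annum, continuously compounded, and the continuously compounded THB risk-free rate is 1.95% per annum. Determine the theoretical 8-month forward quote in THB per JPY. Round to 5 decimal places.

T = 8/12 years.
Growth of 1 JPY over T: e^(0.0981×8/12) = 1.067586.
THB growth factor: e^(0.0195×8/12) = 1.0130849.
CIP: F = S · (grow JPY)/(grow THB) = 3.4109 × 1.067586/1.0130849 = 3.594397 JPY per THB.
Invert for THB per JPY: 1 / 3.594397 = 0.27821.

0.27821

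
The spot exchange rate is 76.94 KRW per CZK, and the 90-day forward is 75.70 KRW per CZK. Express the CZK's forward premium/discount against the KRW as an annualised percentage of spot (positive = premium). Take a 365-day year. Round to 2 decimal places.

T = 90/365 years.
CZK trades forward at -1.61165% vs spot over the period.
×(1/T) gives -6.54% p.a.

-6.54%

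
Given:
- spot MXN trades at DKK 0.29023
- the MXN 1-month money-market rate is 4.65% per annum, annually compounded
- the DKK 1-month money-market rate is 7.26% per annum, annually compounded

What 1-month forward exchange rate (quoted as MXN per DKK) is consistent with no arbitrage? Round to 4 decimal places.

T = 1/12 years.
Growth of 1 DKK over T: (1 + 0.0726)^(1/12) = 1.0058576.
Growth of 1 MXN over T: (1 + 0.0465)^(1/12) = 1.0037948.
CIP: F = S · (grow DKK)/(grow MXN) = 0.29023 × 1.0058576/1.0037948 = 0.2908264 DKK per MXN.
Invert for MXN per DKK: 1 / 0.2908264 = 3.4385.

3.4385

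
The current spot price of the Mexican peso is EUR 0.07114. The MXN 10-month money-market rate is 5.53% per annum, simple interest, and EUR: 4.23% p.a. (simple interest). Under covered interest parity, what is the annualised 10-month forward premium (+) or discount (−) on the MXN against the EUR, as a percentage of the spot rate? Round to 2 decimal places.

T = 10/12 years.
F = S · g_EUR/g_MXN = 0.07114 × 1.035250/1.0460833 = 0.07040327.
Annualised premium = (F − S)/S × (1/T) = (0.07040327 − 0.07114)/0.07114 ÷ (10/12) = -1.24%.

-1.24%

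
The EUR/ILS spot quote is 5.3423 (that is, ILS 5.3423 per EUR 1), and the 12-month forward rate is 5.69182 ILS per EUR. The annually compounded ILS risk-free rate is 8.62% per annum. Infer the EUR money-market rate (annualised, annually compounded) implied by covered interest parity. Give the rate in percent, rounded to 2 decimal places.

1.95%

T = 1 year.
F/S = 5.69182/5.3423 = 1.0654250 = (growth of ILS) / (growth of EUR).
ILS growth factor: (1 + 0.0862)^1 = 1.086200.
Hence g_EUR = 1.0194993.
Annualise: 1.0194993^(1/1) − 1 = 0.019499 = 1.95%.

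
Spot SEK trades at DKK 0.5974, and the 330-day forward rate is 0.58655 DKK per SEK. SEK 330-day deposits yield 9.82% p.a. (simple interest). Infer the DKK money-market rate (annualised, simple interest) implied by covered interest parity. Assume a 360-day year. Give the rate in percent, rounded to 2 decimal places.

T = 330/360 years.
By CIP, F/S equals the DKK-to-SEK growth ratio: 0.58655/0.5974 = 0.9818380.
SEK growth factor: 1 + 0.0982×330/360 = 1.0900167.
That pins the DKK growth at 1.0702198.
(1.0702198 − 1)/T = 0.076603, i.e. 7.66%.

7.66%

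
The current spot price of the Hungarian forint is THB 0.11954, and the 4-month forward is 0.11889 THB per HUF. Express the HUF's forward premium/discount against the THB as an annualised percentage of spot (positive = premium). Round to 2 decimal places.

T = 4/12 years.
HUF trades forward at -0.54375% vs spot over the period.
Per annum: -0.0054375 / (4/12) = -0.016313 = -1.63%.

-1.63%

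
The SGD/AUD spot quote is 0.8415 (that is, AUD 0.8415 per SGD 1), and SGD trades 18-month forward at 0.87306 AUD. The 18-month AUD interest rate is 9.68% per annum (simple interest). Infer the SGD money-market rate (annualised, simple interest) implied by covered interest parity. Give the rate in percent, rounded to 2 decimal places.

6.92%

T = 18/12 years.
CIP gives F = S · g_AUD/g_SGD, so g_AUD/g_SGD = 0.87306/0.8415 = 1.0375045.
AUD growth factor: 1 + 0.0968×18/12 = 1.145200.
That pins the SGD growth at 1.1038024.
r = (1.1038024 − 1)/(18/12) = 0.069202 → 6.92%.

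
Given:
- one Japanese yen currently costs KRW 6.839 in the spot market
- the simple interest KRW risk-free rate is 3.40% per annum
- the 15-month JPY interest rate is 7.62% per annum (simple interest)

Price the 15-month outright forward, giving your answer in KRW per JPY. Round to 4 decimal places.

6.5096

T = 15/12 years.
KRW accumulates by 1 + 0.0340×15/12 = 1.042500.
JPY growth factor: 1 + 0.0762×15/12 = 1.095250.
Forward (KRW per JPY) = 6.839 × 1.042500 / 1.095250 = 6.509617.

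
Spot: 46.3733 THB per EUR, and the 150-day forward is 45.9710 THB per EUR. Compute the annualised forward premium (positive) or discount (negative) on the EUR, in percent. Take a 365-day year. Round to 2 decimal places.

-2.11%

T = 150/365 years.
EUR trades forward at -0.86753% vs spot over the period.
Annualise by dividing by T: -0.0086753 / (150/365) = -0.021110 → -2.11%.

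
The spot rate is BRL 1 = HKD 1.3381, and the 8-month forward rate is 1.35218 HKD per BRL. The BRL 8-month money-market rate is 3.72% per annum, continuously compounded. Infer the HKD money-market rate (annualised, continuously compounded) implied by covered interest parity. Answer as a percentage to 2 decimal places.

T = 8/12 years.
CIP gives F = S · g_HKD/g_BRL, so g_HKD/g_BRL = 1.35218/1.3381 = 1.0105224.
BRL growth factor: e^(0.0372×8/12) = 1.0251101.
That pins the HKD growth at 1.0358967.
r = ln(1.0358967)/(8/12) = 0.052901 → 5.29%.

5.29%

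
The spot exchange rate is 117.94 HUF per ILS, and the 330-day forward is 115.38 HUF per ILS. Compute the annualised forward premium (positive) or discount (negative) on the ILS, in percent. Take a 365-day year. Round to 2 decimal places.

-2.40%

T = 330/365 years.
Period premium: (115.38 − 117.94)/117.94 = -0.0217060.
Per annum: -0.0217060 / (330/365) = -0.024008 = -2.40%.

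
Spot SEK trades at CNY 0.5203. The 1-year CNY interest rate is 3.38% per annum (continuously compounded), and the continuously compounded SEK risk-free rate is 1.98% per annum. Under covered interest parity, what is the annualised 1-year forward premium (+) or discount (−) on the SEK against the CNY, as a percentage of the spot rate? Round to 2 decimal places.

T = 1 year.
CIP forward (CNY per SEK) = 0.5203 × 1.0343777/1.0199973 = 0.5276354.
(F − S)/S ÷ T = (0.5276354 − 0.5203)/0.5203/1 = 0.014098 → 1.41%.

+1.41%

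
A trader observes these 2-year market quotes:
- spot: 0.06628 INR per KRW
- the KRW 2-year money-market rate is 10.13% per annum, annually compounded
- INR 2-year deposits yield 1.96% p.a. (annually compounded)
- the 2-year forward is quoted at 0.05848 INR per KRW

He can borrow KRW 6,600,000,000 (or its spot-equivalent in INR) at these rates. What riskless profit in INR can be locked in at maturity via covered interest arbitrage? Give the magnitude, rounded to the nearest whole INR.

INR 13,361,789

T = 2 years.
Route A — deposit KRW, sell forward: 6,600,000,000 × 1.21286169 × 0.05848 = INR 468,125,800.77.
Route B — convert at spot, deposit INR: 6,600,000,000 × 0.06628 × 1.03958416 = INR 454,764,011.62.
The quoted forward overvalues KRW, so borrow INR, buy KRW at spot, deposit the KRW at 10.13%, and sell the proceeds forward at 0.05848.
The gap between the two covered legs is INR 13,361,789.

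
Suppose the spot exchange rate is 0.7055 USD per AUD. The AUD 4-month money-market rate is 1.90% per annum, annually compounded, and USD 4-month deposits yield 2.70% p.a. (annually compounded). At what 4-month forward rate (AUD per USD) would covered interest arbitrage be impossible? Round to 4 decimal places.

1.4137

T = 4/12 years.
Growth of 1 USD over T: (1 + 0.0270)^(4/12) = 1.0089202.
AUD growth factor: (1 + 0.0190)^(4/12) = 1.0062936.
Forward (USD per AUD) = 0.7055 × 1.0089202 / 1.0062936 = 0.7073415.
Invert for AUD per USD: 1 / 0.7073415 = 1.4137.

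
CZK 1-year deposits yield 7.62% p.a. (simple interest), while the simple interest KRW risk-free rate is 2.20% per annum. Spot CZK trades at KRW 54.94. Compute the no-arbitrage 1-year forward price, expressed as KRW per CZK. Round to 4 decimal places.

T = 1 year.
Growth of 1 KRW over T: 1 + 0.0220×1 = 1.022000.
Growth of 1 CZK over T: 1 + 0.0762×1 = 1.076200.
Forward (KRW per CZK) = 54.94 × 1.022000 / 1.076200 = 52.173091.

52.1731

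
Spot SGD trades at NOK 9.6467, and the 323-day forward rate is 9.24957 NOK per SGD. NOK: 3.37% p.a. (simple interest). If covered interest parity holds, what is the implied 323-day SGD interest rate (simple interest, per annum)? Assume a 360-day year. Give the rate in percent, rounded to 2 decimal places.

8.30%

T = 323/360 years.
By CIP, F/S equals the NOK-to-SGD growth ratio: 9.24957/9.6467 = 0.9588326.
NOK growth factor: 1 + 0.0337×323/360 = 1.0302364.
Hence g_SGD = 1.0744695.
r = (1.0744695 − 1)/(323/360) = 0.083000 → 8.30%.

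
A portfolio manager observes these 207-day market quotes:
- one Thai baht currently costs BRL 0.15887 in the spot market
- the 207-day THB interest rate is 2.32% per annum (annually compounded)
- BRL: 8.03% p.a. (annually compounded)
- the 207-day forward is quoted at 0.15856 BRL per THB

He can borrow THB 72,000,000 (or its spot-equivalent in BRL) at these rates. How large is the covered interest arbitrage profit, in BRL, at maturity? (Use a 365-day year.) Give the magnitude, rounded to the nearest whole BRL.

BRL 385,052

T = 207/365 years.
Invest the THB and cover forward: 72,000,000 × 1.0130919147 × 0.15856 = BRL 11,565,781.49.
Convert at spot and invest in BRL: 72,000,000 × 0.15887 × 1.0447774655 = BRL 11,950,833.31.
The quoted forward undervalues THB, so borrow THB, convert to BRL at spot, deposit the BRL at 8.03%, and buy THB forward at 0.15856 to cover the loan.
Arbitrage profit = |11,565,781.49 − 11,950,833.31| = BRL 385,052.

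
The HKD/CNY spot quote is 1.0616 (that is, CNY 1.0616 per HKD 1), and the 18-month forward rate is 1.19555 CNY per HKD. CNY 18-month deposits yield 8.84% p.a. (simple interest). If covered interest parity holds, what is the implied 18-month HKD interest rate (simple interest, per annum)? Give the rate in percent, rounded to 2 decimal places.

0.38%

T = 18/12 years.
CIP gives F = S · g_CNY/g_HKD, so g_CNY/g_HKD = 1.19555/1.0616 = 1.1261775.
The CNY side grows by 1 + 0.0884×18/12 = 1.132600.
So the HKD growth factor = 1.0057029.
r = (1.0057029 − 1)/(18/12) = 0.003802 → 0.38%.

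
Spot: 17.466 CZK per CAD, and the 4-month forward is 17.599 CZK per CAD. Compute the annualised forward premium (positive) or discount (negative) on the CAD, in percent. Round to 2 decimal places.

+2.28%

T = 4/12 years.
Period premium: (17.599 − 17.466)/17.466 = 0.0076148.
×(1/T) gives 2.28% p.a.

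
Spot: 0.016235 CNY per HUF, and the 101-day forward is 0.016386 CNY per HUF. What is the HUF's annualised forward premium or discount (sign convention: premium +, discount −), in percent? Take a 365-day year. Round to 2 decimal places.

+3.36%

T = 101/365 years.
Period premium: (0.016386 − 0.016235)/0.016235 = 0.0093009.
×(1/T) gives 3.36% p.a.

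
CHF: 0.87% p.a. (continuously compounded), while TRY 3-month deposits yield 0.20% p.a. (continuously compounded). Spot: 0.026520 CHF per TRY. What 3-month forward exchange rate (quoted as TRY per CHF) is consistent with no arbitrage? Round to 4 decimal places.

T = 3/12 years.
Growth of 1 CHF over T: e^(0.0087×3/12) = 1.00217737.
TRY accumulates by e^(0.0020×3/12) = 1.00050013.
So F = 0.02652 × 1.00217737 / 1.00050013 = 0.026564458 (CHF/TRY).
Invert for TRY per CHF: 1 / 0.026564458 = 37.6443.

37.6443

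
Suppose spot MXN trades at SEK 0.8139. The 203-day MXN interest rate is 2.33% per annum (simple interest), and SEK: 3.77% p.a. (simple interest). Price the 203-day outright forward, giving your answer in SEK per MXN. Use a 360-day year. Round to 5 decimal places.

T = 203/360 years.
Growth of 1 SEK over T: 1 + 0.0377×203/360 = 1.0212586.
MXN growth factor: 1 + 0.0233×203/360 = 1.0131386.
Forward (SEK per MXN) = 0.8139 × 1.0212586 / 1.0131386 = 0.8204232.

0.82042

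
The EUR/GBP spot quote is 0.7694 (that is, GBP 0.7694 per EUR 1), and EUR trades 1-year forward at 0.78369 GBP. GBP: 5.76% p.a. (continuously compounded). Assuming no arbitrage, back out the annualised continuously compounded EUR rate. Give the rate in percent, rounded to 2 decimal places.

3.92%

T = 1 year.
F/S = 0.78369/0.7694 = 1.0185729 = (growth of GBP) / (growth of EUR).
GBP growth factor: e^(0.0576×1) = 1.0592912.
That pins the EUR growth at 1.0399758.
r = ln(1.0399758)/1 = 0.039197 → 3.92%.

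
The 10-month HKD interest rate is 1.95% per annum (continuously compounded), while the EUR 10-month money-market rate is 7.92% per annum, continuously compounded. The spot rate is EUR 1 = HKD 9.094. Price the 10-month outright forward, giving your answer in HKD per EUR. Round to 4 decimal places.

8.6526

T = 10/12 years.
HKD growth factor: e^(0.0195×10/12) = 1.0163827.
Growth of 1 EUR over T: e^(0.0792×10/12) = 1.0682267.
CIP: F = S · (grow HKD)/(grow EUR) = 9.094 × 1.0163827/1.0682267 = 8.652643 HKD per EUR.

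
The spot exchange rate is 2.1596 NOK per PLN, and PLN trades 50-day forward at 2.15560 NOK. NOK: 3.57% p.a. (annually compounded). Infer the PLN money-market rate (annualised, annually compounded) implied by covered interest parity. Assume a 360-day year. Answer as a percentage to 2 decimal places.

4.96%

T = 50/360 years.
By CIP, F/S equals the NOK-to-PLN growth ratio: 2.1556/2.1596 = 0.9981478.
NOK growth factor: (1 + 0.0357)^(50/360) = 1.0048838.
Hence g_PLN = 1.0067485.
Annualise: 1.0067485^(360/50) − 1 = 0.049618 = 4.96%.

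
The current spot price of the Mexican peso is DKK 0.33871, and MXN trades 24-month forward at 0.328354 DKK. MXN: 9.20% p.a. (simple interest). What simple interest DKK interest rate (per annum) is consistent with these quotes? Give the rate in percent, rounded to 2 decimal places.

T = 2 years.
F/S = 0.328354/0.33871 = 0.9694252 = (growth of DKK) / (growth of MXN).
The MXN side grows by 1 + 0.0920×2 = 1.184000.
So the DKK growth factor = 1.1477994.
r = (1.1477994 − 1)/2 = 0.073900 → 7.39%.

7.39%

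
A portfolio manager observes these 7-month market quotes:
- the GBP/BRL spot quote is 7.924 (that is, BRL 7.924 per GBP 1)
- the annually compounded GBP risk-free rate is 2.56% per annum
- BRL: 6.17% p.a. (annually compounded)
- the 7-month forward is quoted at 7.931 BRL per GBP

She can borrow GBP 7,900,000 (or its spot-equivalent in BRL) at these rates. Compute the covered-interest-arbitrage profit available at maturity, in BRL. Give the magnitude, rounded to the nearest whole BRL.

T = 7/12 years.
Route A — deposit GBP, sell forward: 7,900,000 × 1.0148546371 × 7.931 = BRL 63,585,615.80.
Route B — convert at spot, deposit BRL: 7,900,000 × 7.924 × 1.0355420212 = BRL 64,824,516.31.
The quoted forward undervalues GBP, so borrow GBP, convert to BRL at spot, deposit the BRL at 6.17%, and buy GBP forward at 7.931 to cover the loan.
The gap between the two covered legs is BRL 1,238,901.

BRL 1,238,901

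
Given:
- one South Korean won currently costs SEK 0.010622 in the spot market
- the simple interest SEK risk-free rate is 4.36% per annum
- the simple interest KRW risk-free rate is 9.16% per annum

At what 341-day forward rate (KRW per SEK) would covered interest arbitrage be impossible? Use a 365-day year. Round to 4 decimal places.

T = 341/365 years.
Growth of 1 SEK over T: 1 + 0.0436×341/365 = 1.04073315.
KRW growth factor: 1 + 0.0916×341/365 = 1.08557699.
CIP: F = S · (grow SEK)/(grow KRW) = 0.010622 × 1.04073315/1.08557699 = 0.010183218 SEK per KRW.
Quoted the other way: 1/0.010183218 = 98.2008 KRW per SEK.

98.2008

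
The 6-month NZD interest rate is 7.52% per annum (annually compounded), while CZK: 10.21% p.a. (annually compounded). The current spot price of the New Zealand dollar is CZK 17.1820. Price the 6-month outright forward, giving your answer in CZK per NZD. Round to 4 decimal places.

T = 6/12 years.
CZK growth factor: (1 + 0.1021)^(6/12) = 1.04980951.
NZD accumulates by (1 + 0.0752)^(6/12) = 1.03691851.
Forward (CZK per NZD) = 17.182 × 1.04980951 / 1.03691851 = 17.395607.

17.3956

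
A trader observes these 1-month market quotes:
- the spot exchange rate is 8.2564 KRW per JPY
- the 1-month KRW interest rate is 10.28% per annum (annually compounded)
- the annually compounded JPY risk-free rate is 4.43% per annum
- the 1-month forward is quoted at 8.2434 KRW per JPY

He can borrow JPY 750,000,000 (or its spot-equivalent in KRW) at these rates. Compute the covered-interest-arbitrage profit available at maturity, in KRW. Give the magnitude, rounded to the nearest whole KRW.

KRW 38,077,520

T = 1/12 years.
Invest the JPY and cover forward: 750,000,000 × 1.003618765687 × 8.2434 = KRW 6,204,923,199.80.
Convert at spot and invest in KRW: 750,000,000 × 8.2564 × 1.008187704082 = KRW 6,243,000,719.99.
The quoted forward undervalues JPY, so borrow JPY, convert to KRW at spot, deposit the KRW at 10.28%, and buy JPY forward at 8.2434 to cover the loan.
Profit = 6,243,000,719.99 − 6,204,923,199.80 = KRW 38,077,520.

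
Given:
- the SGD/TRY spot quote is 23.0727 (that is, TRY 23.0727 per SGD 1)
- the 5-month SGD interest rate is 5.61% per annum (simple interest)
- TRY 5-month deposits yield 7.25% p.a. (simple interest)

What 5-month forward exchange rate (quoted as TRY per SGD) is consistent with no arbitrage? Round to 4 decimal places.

23.2268

T = 5/12 years.
TRY accumulates by 1 + 0.0725×5/12 = 1.03020833.
SGD accumulates by 1 + 0.0561×5/12 = 1.023375.
So F = 23.0727 × 1.03020833 / 1.023375 = 23.226762 (TRY/SGD).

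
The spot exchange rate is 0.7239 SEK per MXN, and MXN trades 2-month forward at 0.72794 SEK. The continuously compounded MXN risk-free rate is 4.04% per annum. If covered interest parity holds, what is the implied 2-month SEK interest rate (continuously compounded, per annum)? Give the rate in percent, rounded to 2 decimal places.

T = 2/12 years.
By CIP, F/S equals the SEK-to-MXN growth ratio: 0.72794/0.7239 = 1.0055809.
MXN growth factor: e^(0.0404×2/12) = 1.0067561.
Hence g_SEK = 1.0123747.
r = ln(1.0123747)/(2/12) = 0.073793 → 7.38%.

7.38%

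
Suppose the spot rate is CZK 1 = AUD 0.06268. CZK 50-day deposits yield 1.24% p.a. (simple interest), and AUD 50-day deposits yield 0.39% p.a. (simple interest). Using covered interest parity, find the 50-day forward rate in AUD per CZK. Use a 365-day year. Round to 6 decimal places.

T = 50/365 years.
AUD growth factor: 1 + 0.0039×50/365 = 1.0005342.
CZK accumulates by 1 + 0.0124×50/365 = 1.0016986.
Forward (AUD per CZK) = 0.06268 × 1.0005342 / 1.0016986 = 0.06260714.

0.062607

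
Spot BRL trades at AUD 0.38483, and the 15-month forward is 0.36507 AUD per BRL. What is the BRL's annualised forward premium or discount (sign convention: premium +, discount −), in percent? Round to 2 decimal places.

T = 15/12 years.
Period premium: (0.36507 − 0.38483)/0.38483 = -0.0513473.
Annualise by dividing by T: -0.0513473 / (15/12) = -0.041078 → -4.11%.

-4.11%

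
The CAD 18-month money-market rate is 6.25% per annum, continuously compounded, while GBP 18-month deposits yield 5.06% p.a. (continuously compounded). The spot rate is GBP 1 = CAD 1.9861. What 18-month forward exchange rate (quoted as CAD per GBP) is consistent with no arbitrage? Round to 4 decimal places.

T = 18/12 years.
CAD growth factor: e^(0.0625×18/12) = 1.0982851.
GBP accumulates by e^(0.0506×18/12) = 1.0788547.
Forward (CAD per GBP) = 1.9861 × 1.0982851 / 1.0788547 = 2.021870.

2.0219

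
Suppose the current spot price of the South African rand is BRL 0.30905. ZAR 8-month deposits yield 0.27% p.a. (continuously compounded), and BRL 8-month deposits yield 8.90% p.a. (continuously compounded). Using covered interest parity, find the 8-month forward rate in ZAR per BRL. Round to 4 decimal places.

3.0548

T = 8/12 years.
Growth of 1 BRL over T: e^(0.0890×8/12) = 1.0611289.
ZAR growth factor: e^(0.0027×8/12) = 1.0018016.
CIP: F = S · (grow BRL)/(grow ZAR) = 0.30905 × 1.0611289/1.0018016 = 0.3273521 BRL per ZAR.
Invert for ZAR per BRL: 1 / 0.3273521 = 3.0548.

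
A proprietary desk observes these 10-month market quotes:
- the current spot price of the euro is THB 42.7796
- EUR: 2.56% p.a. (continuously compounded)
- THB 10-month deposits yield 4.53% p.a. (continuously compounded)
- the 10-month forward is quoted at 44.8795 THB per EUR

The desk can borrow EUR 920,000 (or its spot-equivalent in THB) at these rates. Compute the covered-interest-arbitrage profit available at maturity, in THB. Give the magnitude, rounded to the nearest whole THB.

T = 10/12 years.
Route A — deposit EUR, sell forward: 920,000 × 1.0215625157 × 44.8795 = THB 42,179,437.73.
Route B — convert at spot, deposit THB: 920,000 × 42.7796 × 1.0384715825 = THB 40,871,367.00.
The quoted forward overvalues EUR, so borrow THB, buy EUR at spot, deposit the EUR at 2.56%, and sell the proceeds forward at 44.8795.
Profit = 42,179,437.73 − 40,871,367.00 = THB 1,308,071.

THB 1,308,071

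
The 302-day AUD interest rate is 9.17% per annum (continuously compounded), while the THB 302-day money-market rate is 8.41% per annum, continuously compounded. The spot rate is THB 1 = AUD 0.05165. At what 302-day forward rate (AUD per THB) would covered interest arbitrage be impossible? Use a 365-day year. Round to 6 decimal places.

0.051976

T = 302/365 years.
Growth of 1 AUD over T: e^(0.0917×302/365) = 1.0788248.
THB growth factor: e^(0.0841×302/365) = 1.0720622.
So F = 0.05165 × 1.0788248 / 1.0720622 = 0.05197581 (AUD/THB).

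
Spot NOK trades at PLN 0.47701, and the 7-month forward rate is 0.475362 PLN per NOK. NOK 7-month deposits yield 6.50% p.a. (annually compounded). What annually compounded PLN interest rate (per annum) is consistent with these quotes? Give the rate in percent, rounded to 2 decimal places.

T = 7/12 years.
F/S = 0.475362/0.47701 = 0.9965451 = (growth of PLN) / (growth of NOK).
The NOK side grows by (1 + 0.0650)^(7/12) = 1.0374184.
Hence g_PLN = 1.0338342.
r = 1.0338342^(12/7) − 1 = 0.058700 → 5.87%.

5.87%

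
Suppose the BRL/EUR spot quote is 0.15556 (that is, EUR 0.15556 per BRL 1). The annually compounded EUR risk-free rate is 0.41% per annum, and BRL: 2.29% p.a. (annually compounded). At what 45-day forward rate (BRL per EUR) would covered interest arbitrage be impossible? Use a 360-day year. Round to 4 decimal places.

T = 45/360 years.
EUR accumulates by (1 + 0.0041)^(45/360) = 1.0005116.
BRL accumulates by (1 + 0.0229)^(45/360) = 1.0028342.
Forward (EUR per BRL) = 0.15556 × 1.0005116 / 1.0028342 = 0.1551997.
Quoted the other way: 1/0.1551997 = 6.4433 BRL per EUR.

6.4433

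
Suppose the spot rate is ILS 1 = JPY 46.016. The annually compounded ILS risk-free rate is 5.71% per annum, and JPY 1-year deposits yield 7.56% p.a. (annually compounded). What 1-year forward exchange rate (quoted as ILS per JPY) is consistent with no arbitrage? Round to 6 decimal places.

0.021358

T = 1 year.
JPY growth factor: (1 + 0.0756)^1 = 1.075600.
ILS growth factor: (1 + 0.0571)^1 = 1.057100.
So F = 46.016 × 1.075600 / 1.057100 = 46.82131 (JPY/ILS).
Invert for ILS per JPY: 1 / 46.82131 = 0.021358.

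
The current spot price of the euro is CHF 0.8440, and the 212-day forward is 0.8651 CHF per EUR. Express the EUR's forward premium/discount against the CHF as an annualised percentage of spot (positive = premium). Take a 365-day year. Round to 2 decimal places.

+4.30%

T = 212/365 years.
Period premium: (0.8651 − 0.844)/0.844 = 0.0250000.
Per annum: 0.0250000 / (212/365) = 0.043042 = 4.30%.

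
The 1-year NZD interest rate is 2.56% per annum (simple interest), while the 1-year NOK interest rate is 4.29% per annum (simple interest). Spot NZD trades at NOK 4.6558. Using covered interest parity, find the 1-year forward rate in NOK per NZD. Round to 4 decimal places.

4.7343

T = 1 year.
NOK growth factor: 1 + 0.0429×1 = 1.042900.
Growth of 1 NZD over T: 1 + 0.0256×1 = 1.025600.
Forward (NOK per NZD) = 4.6558 × 1.042900 / 1.025600 = 4.734335.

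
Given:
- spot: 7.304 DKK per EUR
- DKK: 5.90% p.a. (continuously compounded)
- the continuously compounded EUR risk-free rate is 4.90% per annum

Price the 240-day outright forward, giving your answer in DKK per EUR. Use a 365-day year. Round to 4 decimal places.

T = 240/365 years.
DKK growth factor: e^(0.0590×240/365) = 1.0395569.
EUR accumulates by e^(0.0490×240/365) = 1.0327438.
So F = 7.304 × 1.0395569 / 1.0327438 = 7.352185 (DKK/EUR).

7.3522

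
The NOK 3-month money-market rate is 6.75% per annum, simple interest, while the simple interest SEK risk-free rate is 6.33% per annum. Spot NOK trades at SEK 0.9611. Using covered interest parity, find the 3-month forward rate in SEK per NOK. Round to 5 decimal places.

0.96011

T = 3/12 years.
SEK accumulates by 1 + 0.0633×3/12 = 1.015825.
Growth of 1 NOK over T: 1 + 0.0675×3/12 = 1.016875.
CIP: F = S · (grow SEK)/(grow NOK) = 0.9611 × 1.015825/1.016875 = 0.9601076 SEK per NOK.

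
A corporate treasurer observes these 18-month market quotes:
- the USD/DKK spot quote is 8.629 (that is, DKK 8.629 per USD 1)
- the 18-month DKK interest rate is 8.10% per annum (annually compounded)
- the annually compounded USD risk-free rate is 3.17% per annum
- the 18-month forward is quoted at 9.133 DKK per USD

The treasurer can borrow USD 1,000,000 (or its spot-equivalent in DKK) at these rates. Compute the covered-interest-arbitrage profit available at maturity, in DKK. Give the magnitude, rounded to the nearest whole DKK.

DKK 127,678

T = 18/12 years.
Keep in USD, deliver into the forward: 1,000,000·1.047924866·9.133 = DKK 9,570,697.80.
Swap to DKK now, deposit: 1,000,000·8.629·1.12392813 = DKK 9,698,375.83.
The quoted forward undervalues USD, so borrow USD, convert to DKK at spot, deposit the DKK at 8.10%, and buy USD forward at 9.133 to cover the loan.
Profit = 9,698,375.83 − 9,570,697.80 = DKK 127,678.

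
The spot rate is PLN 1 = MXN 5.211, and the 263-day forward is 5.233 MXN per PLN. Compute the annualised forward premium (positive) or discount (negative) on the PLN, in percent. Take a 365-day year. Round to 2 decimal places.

T = 263/365 years.
Period premium: (5.233 − 5.211)/5.211 = 0.0042218.
Per annum: 0.0042218 / (263/365) = 0.005859 = 0.59%.

+0.59%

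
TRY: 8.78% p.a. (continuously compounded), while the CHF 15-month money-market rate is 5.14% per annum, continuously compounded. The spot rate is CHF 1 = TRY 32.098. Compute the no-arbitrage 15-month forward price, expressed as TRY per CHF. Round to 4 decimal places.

T = 15/12 years.
TRY growth factor: e^(0.0878×15/12) = 1.11599904.
CHF accumulates by e^(0.0514×15/12) = 1.06635896.
Forward (TRY per CHF) = 32.098 × 1.11599904 / 1.06635896 = 33.592194.

33.5922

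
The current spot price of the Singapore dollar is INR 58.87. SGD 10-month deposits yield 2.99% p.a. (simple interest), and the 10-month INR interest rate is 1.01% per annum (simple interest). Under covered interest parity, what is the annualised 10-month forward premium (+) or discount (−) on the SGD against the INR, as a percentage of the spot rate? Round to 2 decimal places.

-1.93%

T = 10/12 years.
F = S · g_INR/g_SGD = 58.87 × 1.0084167/1.0249167 = 57.92226.
(F − S)/S ÷ T = (57.92226 − 58.87)/58.87/(10/12) = -0.019319 → -1.93%.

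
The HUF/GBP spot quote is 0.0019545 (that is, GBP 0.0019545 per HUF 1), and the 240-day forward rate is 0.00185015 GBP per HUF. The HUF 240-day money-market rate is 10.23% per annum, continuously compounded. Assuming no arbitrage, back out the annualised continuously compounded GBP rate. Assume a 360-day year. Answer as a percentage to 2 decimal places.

T = 240/360 years.
F/S = 0.00185015/0.0019545 = 0.9466104 = (growth of GBP) / (growth of HUF).
The HUF side grows by e^(0.1023×240/360) = 1.0705794.
Hence g_GBP = 1.0134216.
Take logs: ln 1.0134216 / (240/360) = 0.019998, so 2.00%.

2.00%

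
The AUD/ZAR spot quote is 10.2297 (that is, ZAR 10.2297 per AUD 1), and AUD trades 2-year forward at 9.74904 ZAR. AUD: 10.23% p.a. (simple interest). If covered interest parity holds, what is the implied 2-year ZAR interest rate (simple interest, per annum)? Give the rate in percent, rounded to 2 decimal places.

T = 2 years.
F/S = 9.74904/10.2297 = 0.9530133 = (growth of ZAR) / (growth of AUD).
The AUD side grows by 1 + 0.1023×2 = 1.204600.
That pins the ZAR growth at 1.1479998.
(1.1479998 − 1)/T = 0.074000, i.e. 7.40%.

7.40%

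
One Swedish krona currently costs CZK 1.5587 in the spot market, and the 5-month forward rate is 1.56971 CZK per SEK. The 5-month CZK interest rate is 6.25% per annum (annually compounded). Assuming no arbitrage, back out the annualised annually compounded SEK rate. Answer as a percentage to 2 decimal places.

4.47%

T = 5/12 years.
F/S = 1.56971/1.5587 = 1.0070636 = (growth of CZK) / (growth of SEK).
CZK growth factor: (1 + 0.0625)^(5/12) = 1.025582.
That pins the SEK growth at 1.0183885.
r = 1.0183885^(12/5) − 1 = 0.044702 → 4.47%.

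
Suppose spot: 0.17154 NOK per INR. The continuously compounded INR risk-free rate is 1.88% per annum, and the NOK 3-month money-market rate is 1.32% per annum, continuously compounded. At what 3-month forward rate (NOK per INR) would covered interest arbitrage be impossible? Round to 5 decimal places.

0.17130

T = 3/12 years.
NOK growth factor: e^(0.0132×3/12) = 1.0033055.
Growth of 1 INR over T: e^(0.0188×3/12) = 1.0047111.
So F = 0.17154 × 1.0033055 / 1.0047111 = 0.1713000 (NOK/INR).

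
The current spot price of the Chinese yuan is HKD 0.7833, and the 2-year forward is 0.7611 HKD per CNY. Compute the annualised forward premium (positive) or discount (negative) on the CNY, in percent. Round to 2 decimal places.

-1.42%

T = 2 years.
CNY trades forward at -2.83416% vs spot over the period.
×(1/T) gives -1.42% p.a.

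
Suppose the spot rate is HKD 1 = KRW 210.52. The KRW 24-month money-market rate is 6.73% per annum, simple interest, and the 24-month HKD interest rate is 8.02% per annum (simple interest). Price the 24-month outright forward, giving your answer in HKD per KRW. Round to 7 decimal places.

0.0048582

T = 2 years.
Growth of 1 KRW over T: 1 + 0.0673×2 = 1.134600.
Growth of 1 HKD over T: 1 + 0.0802×2 = 1.160400.
Forward (KRW per HKD) = 210.52 × 1.134600 / 1.160400 = 205.8394.
Quoted the other way: 1/205.8394 = 0.0048582 HKD per KRW.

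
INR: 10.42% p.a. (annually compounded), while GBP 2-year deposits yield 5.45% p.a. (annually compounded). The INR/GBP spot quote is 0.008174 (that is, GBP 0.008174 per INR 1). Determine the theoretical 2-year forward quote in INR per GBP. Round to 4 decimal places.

T = 2 years.
GBP growth factor: (1 + 0.0545)^2 = 1.11197025.
Growth of 1 INR over T: (1 + 0.1042)^2 = 1.21925764.
Forward (GBP per INR) = 0.008174 × 1.11197025 / 1.21925764 = 0.00745473682.
Invert for INR per GBP: 1 / 0.00745473682 = 134.1429.

134.1429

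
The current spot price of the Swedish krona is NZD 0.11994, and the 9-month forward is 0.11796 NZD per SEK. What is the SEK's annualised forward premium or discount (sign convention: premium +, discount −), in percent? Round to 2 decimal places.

T = 9/12 years.
(F − S)/S = (0.11796 − 0.11994)/0.11994 = -0.0165083.
Annualise by dividing by T: -0.0165083 / (9/12) = -0.022011 → -2.20%.

-2.20%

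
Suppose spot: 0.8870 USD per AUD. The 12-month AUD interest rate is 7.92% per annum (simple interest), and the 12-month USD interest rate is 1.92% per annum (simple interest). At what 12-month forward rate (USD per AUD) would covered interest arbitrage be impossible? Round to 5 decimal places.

T = 1 year.
USD growth factor: 1 + 0.0192×1 = 1.019200.
AUD growth factor: 1 + 0.0792×1 = 1.079200.
CIP: F = S · (grow USD)/(grow AUD) = 0.887 × 1.019200/1.079200 = 0.8376857 USD per AUD.

0.83769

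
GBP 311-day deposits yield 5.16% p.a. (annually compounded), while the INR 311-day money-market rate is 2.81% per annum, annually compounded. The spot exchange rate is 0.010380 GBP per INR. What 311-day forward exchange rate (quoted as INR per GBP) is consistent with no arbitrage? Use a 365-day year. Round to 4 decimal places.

94.5017

T = 311/365 years.
GBP accumulates by (1 + 0.0516)^(311/365) = 1.04380143.
Growth of 1 INR over T: (1 + 0.0281)^(311/365) = 1.0238935.
CIP: F = S · (grow GBP)/(grow INR) = 0.01038 × 1.04380143/1.0238935 = 0.010581822 GBP per INR.
Quoted the other way: 1/0.010581822 = 94.5017 INR per GBP.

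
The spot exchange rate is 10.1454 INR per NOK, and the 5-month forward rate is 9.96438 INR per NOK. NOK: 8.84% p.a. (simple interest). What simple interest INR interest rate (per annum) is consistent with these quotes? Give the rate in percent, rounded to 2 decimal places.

T = 5/12 years.
By CIP, F/S equals the INR-to-NOK growth ratio: 9.96438/10.1454 = 0.9821574.
The NOK side grows by 1 + 0.0884×5/12 = 1.0368333.
So the INR growth factor = 1.0183335.
(1.0183335 − 1)/T = 0.044000, i.e. 4.40%.

4.40%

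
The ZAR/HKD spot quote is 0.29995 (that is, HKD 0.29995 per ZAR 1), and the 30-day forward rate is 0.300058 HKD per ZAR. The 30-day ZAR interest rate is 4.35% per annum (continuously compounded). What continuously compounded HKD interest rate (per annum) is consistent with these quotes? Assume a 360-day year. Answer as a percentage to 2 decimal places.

T = 30/360 years.
F/S = 0.300058/0.29995 = 1.0003601 = (growth of HKD) / (growth of ZAR).
ZAR growth factor: e^(0.0435×30/360) = 1.0036316.
Hence g_HKD = 1.003993.
r = ln(1.003993)/(30/360) = 0.047821 → 4.78%.

4.78%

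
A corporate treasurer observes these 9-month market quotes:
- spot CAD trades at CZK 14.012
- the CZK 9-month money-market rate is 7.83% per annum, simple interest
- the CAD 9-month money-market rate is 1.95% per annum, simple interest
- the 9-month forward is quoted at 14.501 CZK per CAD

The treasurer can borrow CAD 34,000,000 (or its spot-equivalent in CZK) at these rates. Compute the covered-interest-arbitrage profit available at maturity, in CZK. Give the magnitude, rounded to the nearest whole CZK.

T = 9/12 years.
Invest the CAD and cover forward: 34,000,000 × 1.014625 × 14.501 = CZK 500,244,622.25.
Convert at spot and invest in CZK: 34,000,000 × 14.012 × 1.058725 = CZK 504,385,059.80.
The quoted forward undervalues CAD, so borrow CAD, convert to CZK at spot, deposit the CZK at 7.83%, and buy CAD forward at 14.501 to cover the loan.
Arbitrage profit = |500,244,622.25 − 504,385,059.80| = CZK 4,140,438.

CZK 4,140,438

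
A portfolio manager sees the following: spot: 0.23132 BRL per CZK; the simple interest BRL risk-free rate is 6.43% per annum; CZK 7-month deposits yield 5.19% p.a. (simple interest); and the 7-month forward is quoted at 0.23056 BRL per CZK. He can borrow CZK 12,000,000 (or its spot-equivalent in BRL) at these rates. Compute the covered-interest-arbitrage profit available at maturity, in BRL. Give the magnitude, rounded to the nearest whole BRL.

T = 7/12 years.
Invest the CZK and cover forward: 12,000,000 × 1.030275 × 0.23056 = BRL 2,850,482.45.
Convert at spot and invest in BRL: 12,000,000 × 0.23132 × 1.037508333 = BRL 2,879,957.13.
The quoted forward undervalues CZK, so borrow CZK, convert to BRL at spot, deposit the BRL at 6.43%, and buy CZK forward at 0.23056 to cover the loan.
Profit = 2,879,957.13 − 2,850,482.45 = BRL 29,475.

BRL 29,475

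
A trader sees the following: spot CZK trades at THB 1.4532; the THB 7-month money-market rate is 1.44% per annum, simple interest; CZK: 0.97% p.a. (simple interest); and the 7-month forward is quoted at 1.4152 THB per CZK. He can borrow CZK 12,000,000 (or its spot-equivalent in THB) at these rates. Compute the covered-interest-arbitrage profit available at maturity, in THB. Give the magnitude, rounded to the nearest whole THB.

THB 506,390

T = 7/12 years.
Route A — deposit CZK, sell forward: 12,000,000 × 1.0056583333 × 1.4152 = THB 17,078,492.08.
Route B — convert at spot, deposit THB: 12,000,000 × 1.4532 × 1.008400 = THB 17,584,882.56.
The quoted forward undervalues CZK, so borrow CZK, convert to THB at spot, deposit the THB at 1.44%, and buy CZK forward at 1.4152 to cover the loan.
Profit = 17,584,882.56 − 17,078,492.08 = THB 506,390.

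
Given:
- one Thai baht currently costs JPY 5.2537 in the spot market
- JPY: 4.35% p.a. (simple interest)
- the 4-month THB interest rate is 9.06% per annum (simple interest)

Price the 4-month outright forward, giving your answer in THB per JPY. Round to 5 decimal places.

0.19329

T = 4/12 years.
JPY growth factor: 1 + 0.0435×4/12 = 1.014500.
THB growth factor: 1 + 0.0906×4/12 = 1.030200.
So F = 5.2537 × 1.014500 / 1.030200 = 5.173635 (JPY/THB).
Invert for THB per JPY: 1 / 5.173635 = 0.19329.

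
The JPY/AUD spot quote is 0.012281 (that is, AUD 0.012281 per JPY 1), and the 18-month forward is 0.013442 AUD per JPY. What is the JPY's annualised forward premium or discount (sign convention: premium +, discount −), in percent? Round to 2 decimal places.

T = 18/12 years.
JPY trades forward at +9.45363% vs spot over the period.
×(1/T) gives 6.30% p.a.

+6.30%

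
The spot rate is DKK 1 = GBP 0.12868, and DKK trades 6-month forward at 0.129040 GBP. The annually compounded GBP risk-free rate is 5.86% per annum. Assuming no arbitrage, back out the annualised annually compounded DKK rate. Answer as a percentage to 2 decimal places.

5.27%

T = 6/12 years.
F/S = 0.12904/0.12868 = 1.0027976 = (growth of GBP) / (growth of DKK).
GBP growth factor: (1 + 0.0586)^(6/12) = 1.0288829.
That pins the DKK growth at 1.0260125.
Annualise: 1.0260125^(12/6) − 1 = 0.052702 = 5.27%.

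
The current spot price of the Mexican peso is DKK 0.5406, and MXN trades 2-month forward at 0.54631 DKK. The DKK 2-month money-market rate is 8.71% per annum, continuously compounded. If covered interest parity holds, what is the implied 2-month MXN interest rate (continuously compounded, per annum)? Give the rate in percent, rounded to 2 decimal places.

T = 2/12 years.
CIP gives F = S · g_DKK/g_MXN, so g_DKK/g_MXN = 0.54631/0.5406 = 1.0105623.
The DKK side grows by e^(0.0871×2/12) = 1.0146225.
That pins the MXN growth at 1.0040178.
Take logs: ln 1.0040178 / (2/12) = 0.024059, so 2.41%.

2.41%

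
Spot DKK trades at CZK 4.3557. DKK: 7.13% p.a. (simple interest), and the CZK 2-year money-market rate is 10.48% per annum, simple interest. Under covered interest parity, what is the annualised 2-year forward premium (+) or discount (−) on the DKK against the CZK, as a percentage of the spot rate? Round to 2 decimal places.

+2.93%

T = 2 years.
CIP forward (CZK per DKK) = 4.3557 × 1.209600/1.142600 = 4.6111104.
(F − S)/S ÷ T = (4.6111104 − 4.3557)/4.3557/2 = 0.029319 → 2.93%.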